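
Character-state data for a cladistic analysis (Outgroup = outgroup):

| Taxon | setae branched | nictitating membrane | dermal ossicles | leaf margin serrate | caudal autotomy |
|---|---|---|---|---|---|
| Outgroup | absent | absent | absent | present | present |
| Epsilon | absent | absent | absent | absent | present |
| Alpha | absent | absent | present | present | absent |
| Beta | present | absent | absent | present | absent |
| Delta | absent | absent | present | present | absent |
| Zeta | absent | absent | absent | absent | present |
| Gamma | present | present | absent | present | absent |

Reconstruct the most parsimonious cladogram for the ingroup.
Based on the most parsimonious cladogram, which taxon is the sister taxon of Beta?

Gamma

Character polarity is set by the outgroup: the derived state is whichever differs from the outgroup's state, so for leaf margin serrate, caudal autotomy the derived state is 'absent', and for the remaining characters it is 'present'.
setae branched: derived state 'present' in Beta and Gamma only — synapomorphy for {Beta, Gamma}.
nictitating membrane: derived state 'present' in Gamma only — an autapomorphy, so it tells us nothing about relationships among taxa.
dermal ossicles (derived state 'present') is shared by Alpha and Delta — a synapomorphy uniting that clade.
Only Epsilon and Zeta show the derived state 'absent' for leaf margin serrate, supporting them as a clade.
caudal autotomy: derived state 'absent' in Alpha, Beta, Delta, and Gamma only — synapomorphy for {Alpha, Beta, Delta, Gamma}.
Most parsimonious ingroup topology: ((Epsilon,Zeta),((Alpha,Delta),(Beta,Gamma))).
Beta and Gamma form a cherry on this tree, so they are sister taxa.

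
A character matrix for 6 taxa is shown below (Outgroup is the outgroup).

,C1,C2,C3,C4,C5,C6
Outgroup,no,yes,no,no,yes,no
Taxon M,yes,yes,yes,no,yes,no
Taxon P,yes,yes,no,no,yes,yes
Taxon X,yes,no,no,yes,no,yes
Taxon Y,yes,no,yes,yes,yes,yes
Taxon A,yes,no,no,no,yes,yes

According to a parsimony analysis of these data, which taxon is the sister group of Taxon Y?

Character polarity is set by the outgroup: the derived state is whichever differs from the outgroup's state, so for C2, C5 the derived state is 'no', and for the remaining characters it is 'yes'.
C1 (derived state 'yes') is shared by all ingroup taxa — unites the whole ingroup.
C2 (derived state 'no') is shared by Taxon A, Taxon X, and Taxon Y — a synapomorphy uniting that clade.
C3 groups Taxon M and Taxon Y, which is incompatible with the clades supported by the remaining characters; treating it as convergent (homoplasy) costs fewer steps than any alternative tree.
Only Taxon X and Taxon Y show the derived state 'yes' for C4, supporting them as a clade.
C5 (derived state 'no') is unique to Taxon X (autapomorphy; uninformative for grouping).
Only Taxon A, Taxon P, Taxon X, and Taxon Y show the derived state 'yes' for C6, supporting them as a clade.
Most parsimonious ingroup topology: (Taxon M,(Taxon P,((Taxon X,Taxon Y),Taxon A))).
Taxon Y and Taxon X form a cherry on this tree, so they are sister taxa.

Taxon X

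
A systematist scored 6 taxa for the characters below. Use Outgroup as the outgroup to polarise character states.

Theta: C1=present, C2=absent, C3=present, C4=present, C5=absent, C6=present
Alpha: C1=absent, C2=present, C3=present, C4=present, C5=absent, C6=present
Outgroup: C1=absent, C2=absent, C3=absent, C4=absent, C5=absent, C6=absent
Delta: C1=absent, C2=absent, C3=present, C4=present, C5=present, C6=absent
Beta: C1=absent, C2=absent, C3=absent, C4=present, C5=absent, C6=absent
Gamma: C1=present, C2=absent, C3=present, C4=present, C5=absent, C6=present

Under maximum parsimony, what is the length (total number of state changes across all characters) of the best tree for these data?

The outgroup has state 'absent' for every character, so 'present' is the derived state throughout.
Only Gamma and Theta show the derived state 'present' for C1, supporting them as a clade.
C2 (derived state 'present') is unique to Alpha (autapomorphy; uninformative for grouping).
Only Alpha, Delta, Gamma, and Theta show the derived state 'present' for C3, supporting them as a clade.
C4 (derived state 'present') is shared by all ingroup taxa — unites the whole ingroup.
C5: derived state 'present' in Delta only — an autapomorphy, so it tells us nothing about relationships among taxa.
C6 (derived state 'present') is shared by Alpha, Gamma, and Theta — a synapomorphy uniting that clade.
Most parsimonious ingroup topology: ((((Gamma,Theta),Alpha),Delta),Beta).
Changes per character on this tree: C1: 1; C2: 1; C3: 1; C4: 1; C5: 1; C6: 1.
Total = 6.

6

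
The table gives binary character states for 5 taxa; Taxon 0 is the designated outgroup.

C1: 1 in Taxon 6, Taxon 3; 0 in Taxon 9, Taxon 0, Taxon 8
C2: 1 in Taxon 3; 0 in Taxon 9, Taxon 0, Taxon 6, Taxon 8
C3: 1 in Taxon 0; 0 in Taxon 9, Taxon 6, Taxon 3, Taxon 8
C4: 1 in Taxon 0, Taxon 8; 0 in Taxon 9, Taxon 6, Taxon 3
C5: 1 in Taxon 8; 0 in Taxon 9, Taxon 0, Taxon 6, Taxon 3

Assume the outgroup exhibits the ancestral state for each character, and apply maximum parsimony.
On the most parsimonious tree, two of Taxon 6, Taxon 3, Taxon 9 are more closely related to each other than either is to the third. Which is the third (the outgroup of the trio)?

Taxon 9

Character polarity is set by the outgroup: the derived state is whichever differs from the outgroup's state, so for C3, C4 the derived state is '0', and for the remaining characters it is '1'.
Only Taxon 3 and Taxon 6 show the derived state '1' for C1, supporting them as a clade.
C2: derived state '1' in Taxon 3 only — an autapomorphy, so it tells us nothing about relationships among taxa.
All ingroup taxa share the derived state '0' for C3; it defines the ingroup but does not resolve relationships within it.
C4: derived state '0' in Taxon 3, Taxon 6, and Taxon 9 only — synapomorphy for {Taxon 3, Taxon 6, Taxon 9}.
C5: derived state '1' in Taxon 8 only — an autapomorphy, so it tells us nothing about relationships among taxa.
Most parsimonious ingroup topology: (((Taxon 6,Taxon 3),Taxon 9),Taxon 8).
Taxon 3 and Taxon 6 share a more recent common ancestor with each other than either does with Taxon 9, so Taxon 9 is the least closely related of the three.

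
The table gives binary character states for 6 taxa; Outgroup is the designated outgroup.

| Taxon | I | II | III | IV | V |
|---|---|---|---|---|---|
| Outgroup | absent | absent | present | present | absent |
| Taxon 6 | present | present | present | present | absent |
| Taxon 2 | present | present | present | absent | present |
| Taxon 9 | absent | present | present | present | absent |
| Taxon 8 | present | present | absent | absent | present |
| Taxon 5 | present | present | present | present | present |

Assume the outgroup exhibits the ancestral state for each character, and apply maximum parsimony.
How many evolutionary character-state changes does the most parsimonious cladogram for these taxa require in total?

Character polarity is set by the outgroup: the derived state is whichever differs from the outgroup's state, so for III, IV the derived state is 'absent', and for the remaining characters it is 'present'.
Only Taxon 2, Taxon 5, Taxon 6, and Taxon 8 show the derived state 'present' for I, supporting them as a clade.
II (derived state 'present') is shared by all ingroup taxa — unites the whole ingroup.
III (derived state 'absent') is unique to Taxon 8 (autapomorphy; uninformative for grouping).
Only Taxon 2 and Taxon 8 show the derived state 'absent' for IV, supporting them as a clade.
V (derived state 'present') is shared by Taxon 2, Taxon 5, and Taxon 8 — a synapomorphy uniting that clade.
Most parsimonious ingroup topology: ((Taxon 6,((Taxon 2,Taxon 8),Taxon 5)),Taxon 9).
Changes per character on this tree: I: 1; II: 1; III: 1; IV: 1; V: 1.
Total = 5.

5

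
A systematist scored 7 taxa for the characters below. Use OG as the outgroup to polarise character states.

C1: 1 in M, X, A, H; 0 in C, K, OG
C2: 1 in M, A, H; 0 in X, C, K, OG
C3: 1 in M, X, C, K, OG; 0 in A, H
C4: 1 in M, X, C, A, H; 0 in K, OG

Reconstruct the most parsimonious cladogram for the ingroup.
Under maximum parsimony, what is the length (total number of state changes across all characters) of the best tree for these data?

4

Character polarity is set by the outgroup: the derived state is whichever differs from the outgroup's state, so for C3 the derived state is '0', and for the remaining characters it is '1'.
Only A, H, M, and X show the derived state '1' for C1, supporting them as a clade.
C2: derived state '1' in A, H, and M only — synapomorphy for {A, H, M}.
C3: derived state '0' in A and H only — synapomorphy for {A, H}.
C4 (derived state '1') is shared by A, C, H, M, and X — a synapomorphy uniting that clade.
Most parsimonious ingroup topology: ((((M,(H,A)),X),C),K).
Changes per character on this tree: C1: 1; C2: 1; C3: 1; C4: 1.
Total = 4.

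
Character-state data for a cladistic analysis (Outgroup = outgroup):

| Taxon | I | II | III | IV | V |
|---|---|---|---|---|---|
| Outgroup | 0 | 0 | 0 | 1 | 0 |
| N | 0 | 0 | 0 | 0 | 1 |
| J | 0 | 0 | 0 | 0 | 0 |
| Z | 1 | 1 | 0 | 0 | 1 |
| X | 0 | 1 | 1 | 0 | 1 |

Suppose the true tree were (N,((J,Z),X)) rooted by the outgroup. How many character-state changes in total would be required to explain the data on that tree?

7

Map each character onto (N,((J,Z),X)) (rooted by Outgroup) and count the minimum state changes it requires (Fitch parsimony):
I: 1; II: 2; III: 1; IV: 1; V: 2.
Total tree length = 7.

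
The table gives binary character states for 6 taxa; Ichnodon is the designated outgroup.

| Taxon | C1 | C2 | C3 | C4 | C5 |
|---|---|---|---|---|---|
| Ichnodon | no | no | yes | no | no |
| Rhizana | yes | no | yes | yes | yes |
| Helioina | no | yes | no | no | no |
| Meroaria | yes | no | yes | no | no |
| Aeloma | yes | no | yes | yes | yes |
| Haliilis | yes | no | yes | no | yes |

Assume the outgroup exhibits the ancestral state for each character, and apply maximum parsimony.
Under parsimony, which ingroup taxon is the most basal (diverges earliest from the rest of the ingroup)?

Helioina

Character polarity is set by the outgroup: the derived state is whichever differs from the outgroup's state, so for C3 the derived state is 'no', and for the remaining characters it is 'yes'.
C1 (derived state 'yes') is shared by Aeloma, Haliilis, Meroaria, and Rhizana — a synapomorphy uniting that clade.
C2: derived state 'yes' in Helioina only — an autapomorphy, so it tells us nothing about relationships among taxa.
C3: derived state 'no' in Helioina only — an autapomorphy, so it tells us nothing about relationships among taxa.
C4 (derived state 'yes') is shared by Aeloma and Rhizana — a synapomorphy uniting that clade.
Only Aeloma, Haliilis, and Rhizana show the derived state 'yes' for C5, supporting them as a clade.
Most parsimonious ingroup topology: (Helioina,((Haliilis,(Rhizana,Aeloma)),Meroaria)).
Helioina is sister to the clade containing all other ingroup taxa, so it is the earliest-diverging (most basal) ingroup lineage.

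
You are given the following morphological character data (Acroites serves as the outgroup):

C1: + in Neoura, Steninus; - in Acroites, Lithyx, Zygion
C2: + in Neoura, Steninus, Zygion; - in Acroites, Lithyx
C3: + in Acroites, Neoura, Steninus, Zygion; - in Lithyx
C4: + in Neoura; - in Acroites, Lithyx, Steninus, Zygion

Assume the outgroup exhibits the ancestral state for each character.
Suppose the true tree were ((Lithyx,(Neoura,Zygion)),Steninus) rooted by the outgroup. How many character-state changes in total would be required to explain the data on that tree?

Map each character onto ((Lithyx,(Neoura,Zygion)),Steninus) (rooted by Acroites) and count the minimum state changes it requires (Fitch parsimony):
C1: 2; C2: 2; C3: 1; C4: 1.
Total tree length = 6.

6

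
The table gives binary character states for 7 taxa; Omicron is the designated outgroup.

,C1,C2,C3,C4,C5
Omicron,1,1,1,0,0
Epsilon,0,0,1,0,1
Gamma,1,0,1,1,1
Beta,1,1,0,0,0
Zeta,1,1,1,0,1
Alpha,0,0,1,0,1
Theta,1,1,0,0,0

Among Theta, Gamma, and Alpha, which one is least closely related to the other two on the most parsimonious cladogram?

Character polarity is set by the outgroup: the derived state is whichever differs from the outgroup's state, so for C1, C2, C3 the derived state is '0', and for the remaining characters it is '1'.
Only Alpha and Epsilon show the derived state '0' for C1, supporting them as a clade.
C2 (derived state '0') is shared by Alpha, Epsilon, and Gamma — a synapomorphy uniting that clade.
C3 (derived state '0') is shared by Beta and Theta — a synapomorphy uniting that clade.
C4 (derived state '1') is unique to Gamma (autapomorphy; uninformative for grouping).
C5: derived state '1' in Alpha, Epsilon, Gamma, and Zeta only — synapomorphy for {Alpha, Epsilon, Gamma, Zeta}.
Most parsimonious ingroup topology: ((((Epsilon,Alpha),Gamma),Zeta),(Beta,Theta)).
Gamma and Alpha share a more recent common ancestor with each other than either does with Theta, so Theta is the least closely related of the three.

Theta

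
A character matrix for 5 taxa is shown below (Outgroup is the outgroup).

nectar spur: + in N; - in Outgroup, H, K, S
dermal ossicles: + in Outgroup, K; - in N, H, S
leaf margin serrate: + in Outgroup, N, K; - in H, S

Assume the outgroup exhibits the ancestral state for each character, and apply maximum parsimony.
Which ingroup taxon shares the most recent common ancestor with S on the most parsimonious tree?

H

Character polarity is set by the outgroup: the derived state is whichever differs from the outgroup's state, so for dermal ossicles, leaf margin serrate the derived state is '-', and for the remaining characters it is '+'.
nectar spur (derived state '+') is unique to N (autapomorphy; uninformative for grouping).
Only H, N, and S show the derived state '-' for dermal ossicles, supporting them as a clade.
leaf margin serrate: derived state '-' in H and S only — synapomorphy for {H, S}.
Most parsimonious ingroup topology: ((N,(H,S)),K).
S and H form a cherry on this tree, so they are sister taxa.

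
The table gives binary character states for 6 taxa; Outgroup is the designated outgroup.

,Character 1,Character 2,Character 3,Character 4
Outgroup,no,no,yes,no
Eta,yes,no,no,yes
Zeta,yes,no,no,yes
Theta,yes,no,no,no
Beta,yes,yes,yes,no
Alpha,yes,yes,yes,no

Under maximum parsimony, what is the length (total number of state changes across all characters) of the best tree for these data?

Character polarity is set by the outgroup: the derived state is whichever differs from the outgroup's state, so for Character 3 the derived state is 'no', and for the remaining characters it is 'yes'.
Character 1 (derived state 'yes') is shared by all ingroup taxa — unites the whole ingroup.
Only Alpha and Beta show the derived state 'yes' for Character 2, supporting them as a clade.
Character 3 (derived state 'no') is shared by Eta, Theta, and Zeta — a synapomorphy uniting that clade.
Character 4: derived state 'yes' in Eta and Zeta only — synapomorphy for {Eta, Zeta}.
Most parsimonious ingroup topology: ((Beta,Alpha),(Theta,(Zeta,Eta))).
Changes per character on this tree: Character 1: 1; Character 2: 1; Character 3: 1; Character 4: 1.
Total = 4.

4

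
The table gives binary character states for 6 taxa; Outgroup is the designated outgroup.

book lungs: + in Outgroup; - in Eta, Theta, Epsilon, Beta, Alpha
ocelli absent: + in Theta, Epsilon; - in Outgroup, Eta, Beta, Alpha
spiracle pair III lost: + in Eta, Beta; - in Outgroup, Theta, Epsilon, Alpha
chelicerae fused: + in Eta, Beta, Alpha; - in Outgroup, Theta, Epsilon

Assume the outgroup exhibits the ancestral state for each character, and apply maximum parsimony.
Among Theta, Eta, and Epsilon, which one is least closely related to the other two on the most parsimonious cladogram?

Character polarity is set by the outgroup: the derived state is whichever differs from the outgroup's state, so for book lungs the derived state is '-', and for the remaining characters it is '+'.
All ingroup taxa share the derived state '-' for book lungs; it defines the ingroup but does not resolve relationships within it.
Only Epsilon and Theta show the derived state '+' for ocelli absent, supporting them as a clade.
Only Beta and Eta show the derived state '+' for spiracle pair III lost, supporting them as a clade.
chelicerae fused (derived state '+') is shared by Alpha, Beta, and Eta — a synapomorphy uniting that clade.
Most parsimonious ingroup topology: (((Eta,Beta),Alpha),(Theta,Epsilon)).
Epsilon and Theta share a more recent common ancestor with each other than either does with Eta, so Eta is the least closely related of the three.

Eta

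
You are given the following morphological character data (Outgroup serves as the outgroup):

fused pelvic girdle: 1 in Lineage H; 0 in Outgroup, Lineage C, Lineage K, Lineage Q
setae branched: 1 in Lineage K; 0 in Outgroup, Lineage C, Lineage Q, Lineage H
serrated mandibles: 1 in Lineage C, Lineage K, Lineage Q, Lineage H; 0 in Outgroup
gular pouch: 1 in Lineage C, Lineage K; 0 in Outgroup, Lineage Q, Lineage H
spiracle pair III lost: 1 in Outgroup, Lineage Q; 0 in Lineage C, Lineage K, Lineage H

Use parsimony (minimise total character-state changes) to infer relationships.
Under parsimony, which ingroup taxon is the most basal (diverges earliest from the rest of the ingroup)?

Character polarity is set by the outgroup: the derived state is whichever differs from the outgroup's state, so for spiracle pair III lost the derived state is '0', and for the remaining characters it is '1'.
fused pelvic girdle: derived state '1' in Lineage H only — an autapomorphy, so it tells us nothing about relationships among taxa.
setae branched (derived state '1') is unique to Lineage K (autapomorphy; uninformative for grouping).
serrated mandibles (derived state '1') is shared by all ingroup taxa — unites the whole ingroup.
gular pouch: derived state '1' in Lineage C and Lineage K only — synapomorphy for {Lineage C, Lineage K}.
Only Lineage C, Lineage H, and Lineage K show the derived state '0' for spiracle pair III lost, supporting them as a clade.
Most parsimonious ingroup topology: (((Lineage C,Lineage K),Lineage H),Lineage Q).
Lineage Q is sister to the clade containing all other ingroup taxa, so it is the earliest-diverging (most basal) ingroup lineage.

Lineage Q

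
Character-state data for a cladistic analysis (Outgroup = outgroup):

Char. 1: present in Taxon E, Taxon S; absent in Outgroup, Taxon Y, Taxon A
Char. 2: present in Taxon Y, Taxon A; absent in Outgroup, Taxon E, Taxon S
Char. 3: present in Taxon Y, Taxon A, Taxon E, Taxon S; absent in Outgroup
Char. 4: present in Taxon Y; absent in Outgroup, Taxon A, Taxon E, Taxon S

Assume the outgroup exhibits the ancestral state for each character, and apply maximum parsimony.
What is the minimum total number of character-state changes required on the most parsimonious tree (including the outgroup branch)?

4

The outgroup has state 'absent' for every character, so 'present' is the derived state throughout.
Char. 1: derived state 'present' in Taxon E and Taxon S only — synapomorphy for {Taxon E, Taxon S}.
Char. 2 (derived state 'present') is shared by Taxon A and Taxon Y — a synapomorphy uniting that clade.
All ingroup taxa share the derived state 'present' for Char. 3; it defines the ingroup but does not resolve relationships within it.
Char. 4: derived state 'present' in Taxon Y only — an autapomorphy, so it tells us nothing about relationships among taxa.
Most parsimonious ingroup topology: ((Taxon Y,Taxon A),(Taxon E,Taxon S)).
Changes per character on this tree: Char. 1: 1; Char. 2: 1; Char. 3: 1; Char. 4: 1.
Total = 4.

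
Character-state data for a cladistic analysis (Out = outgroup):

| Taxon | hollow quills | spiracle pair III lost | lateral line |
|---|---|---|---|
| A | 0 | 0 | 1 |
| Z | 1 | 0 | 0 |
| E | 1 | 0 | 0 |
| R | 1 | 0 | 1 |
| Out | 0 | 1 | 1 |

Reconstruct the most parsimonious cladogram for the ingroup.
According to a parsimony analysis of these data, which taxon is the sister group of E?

Z

Character polarity is set by the outgroup: the derived state is whichever differs from the outgroup's state, so for spiracle pair III lost, lateral line the derived state is '0', and for the remaining characters it is '1'.
Only E, R, and Z show the derived state '1' for hollow quills, supporting them as a clade.
All ingroup taxa share the derived state '0' for spiracle pair III lost; it defines the ingroup but does not resolve relationships within it.
lateral line (derived state '0') is shared by E and Z — a synapomorphy uniting that clade.
Most parsimonious ingroup topology: (((E,Z),R),A).
E and Z form a cherry on this tree, so they are sister taxa.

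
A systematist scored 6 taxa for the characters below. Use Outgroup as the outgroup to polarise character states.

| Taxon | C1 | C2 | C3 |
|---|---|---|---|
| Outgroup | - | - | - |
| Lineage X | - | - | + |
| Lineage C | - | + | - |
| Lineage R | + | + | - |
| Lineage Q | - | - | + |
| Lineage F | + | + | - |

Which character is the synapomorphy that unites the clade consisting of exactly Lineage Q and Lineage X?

The outgroup has state '-' for every character, so '+' is the derived state throughout.
Only Lineage F and Lineage R show the derived state '+' for C1, supporting them as a clade.
C2 (derived state '+') is shared by Lineage C, Lineage F, and Lineage R — a synapomorphy uniting that clade.
C3 (derived state '+') is shared by Lineage Q and Lineage X — a synapomorphy uniting that clade.
Most parsimonious ingroup topology: ((Lineage X,Lineage Q),(Lineage C,(Lineage R,Lineage F))).
The clade {Lineage Q, Lineage X} is supported by C3: its derived state '+' occurs in exactly those taxa and in no other taxon (including the outgroup).

C3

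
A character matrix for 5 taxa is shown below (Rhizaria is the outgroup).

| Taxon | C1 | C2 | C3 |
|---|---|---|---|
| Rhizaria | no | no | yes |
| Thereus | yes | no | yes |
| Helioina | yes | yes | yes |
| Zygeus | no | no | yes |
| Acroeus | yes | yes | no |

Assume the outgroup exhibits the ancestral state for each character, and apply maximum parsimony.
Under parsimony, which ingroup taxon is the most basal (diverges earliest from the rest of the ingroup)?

Character polarity is set by the outgroup: the derived state is whichever differs from the outgroup's state, so for C3 the derived state is 'no', and for the remaining characters it is 'yes'.
C1 (derived state 'yes') is shared by Acroeus, Helioina, and Thereus — a synapomorphy uniting that clade.
C2: derived state 'yes' in Acroeus and Helioina only — synapomorphy for {Acroeus, Helioina}.
C3 (derived state 'no') is unique to Acroeus (autapomorphy; uninformative for grouping).
Most parsimonious ingroup topology: ((Thereus,(Helioina,Acroeus)),Zygeus).
Zygeus is sister to the clade containing all other ingroup taxa, so it is the earliest-diverging (most basal) ingroup lineage.

Zygeus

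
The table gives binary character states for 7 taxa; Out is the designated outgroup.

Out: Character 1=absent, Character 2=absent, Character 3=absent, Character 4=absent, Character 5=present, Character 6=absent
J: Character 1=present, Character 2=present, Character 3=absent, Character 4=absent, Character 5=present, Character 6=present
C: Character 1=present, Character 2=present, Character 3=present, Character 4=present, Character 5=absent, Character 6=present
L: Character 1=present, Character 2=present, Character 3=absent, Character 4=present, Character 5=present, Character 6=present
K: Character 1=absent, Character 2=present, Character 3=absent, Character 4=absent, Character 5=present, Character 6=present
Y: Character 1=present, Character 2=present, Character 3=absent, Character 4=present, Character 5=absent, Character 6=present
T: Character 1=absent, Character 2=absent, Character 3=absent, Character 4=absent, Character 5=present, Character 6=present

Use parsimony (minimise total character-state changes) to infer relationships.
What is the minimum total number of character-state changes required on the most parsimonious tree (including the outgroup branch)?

Character polarity is set by the outgroup: the derived state is whichever differs from the outgroup's state, so for Character 5 the derived state is 'absent', and for the remaining characters it is 'present'.
Character 1: derived state 'present' in C, J, L, and Y only — synapomorphy for {C, J, L, Y}.
Character 2: derived state 'present' in C, J, K, L, and Y only — synapomorphy for {C, J, K, L, Y}.
Character 3 (derived state 'present') is unique to C (autapomorphy; uninformative for grouping).
Character 4 (derived state 'present') is shared by C, L, and Y — a synapomorphy uniting that clade.
Character 5: derived state 'absent' in C and Y only — synapomorphy for {C, Y}.
Character 6 (derived state 'present') is shared by all ingroup taxa — unites the whole ingroup.
Most parsimonious ingroup topology: (((J,((C,Y),L)),K),T).
Changes per character on this tree: Character 1: 1; Character 2: 1; Character 3: 1; Character 4: 1; Character 5: 1; Character 6: 1.
Total = 6.

6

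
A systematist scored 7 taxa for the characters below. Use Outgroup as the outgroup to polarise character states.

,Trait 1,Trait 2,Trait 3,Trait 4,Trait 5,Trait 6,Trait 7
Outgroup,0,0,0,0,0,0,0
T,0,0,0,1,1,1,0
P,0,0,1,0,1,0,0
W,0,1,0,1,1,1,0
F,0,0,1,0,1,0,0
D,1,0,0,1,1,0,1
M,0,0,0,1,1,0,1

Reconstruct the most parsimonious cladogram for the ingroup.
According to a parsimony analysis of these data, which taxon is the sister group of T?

W

The outgroup has state '0' for every character, so '1' is the derived state throughout.
Trait 1 (derived state '1') is unique to D (autapomorphy; uninformative for grouping).
Trait 2: derived state '1' in W only — an autapomorphy, so it tells us nothing about relationships among taxa.
Trait 3 (derived state '1') is shared by F and P — a synapomorphy uniting that clade.
Trait 4: derived state '1' in D, M, T, and W only — synapomorphy for {D, M, T, W}.
Trait 5 (derived state '1') is shared by all ingroup taxa — unites the whole ingroup.
Trait 6 (derived state '1') is shared by T and W — a synapomorphy uniting that clade.
Only D and M show the derived state '1' for Trait 7, supporting them as a clade.
Most parsimonious ingroup topology: (((T,W),(D,M)),(P,F)).
T and W form a cherry on this tree, so they are sister taxa.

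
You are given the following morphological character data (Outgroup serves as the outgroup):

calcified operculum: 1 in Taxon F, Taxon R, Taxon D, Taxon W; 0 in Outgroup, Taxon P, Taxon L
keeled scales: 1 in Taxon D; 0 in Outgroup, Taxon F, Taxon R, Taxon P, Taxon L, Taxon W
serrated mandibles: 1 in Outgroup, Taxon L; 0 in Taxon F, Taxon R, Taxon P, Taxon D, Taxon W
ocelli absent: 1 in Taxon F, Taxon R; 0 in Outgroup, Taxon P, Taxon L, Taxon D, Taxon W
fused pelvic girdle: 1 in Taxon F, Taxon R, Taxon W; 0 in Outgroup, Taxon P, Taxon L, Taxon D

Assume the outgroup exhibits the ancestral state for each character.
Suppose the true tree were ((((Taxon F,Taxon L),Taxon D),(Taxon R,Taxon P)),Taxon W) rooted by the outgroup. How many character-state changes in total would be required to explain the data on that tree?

Map each character onto ((((Taxon F,Taxon L),Taxon D),(Taxon R,Taxon P)),Taxon W) (rooted by Outgroup) and count the minimum state changes it requires (Fitch parsimony):
calcified operculum: 3; keeled scales: 1; serrated mandibles: 2; ocelli absent: 2; fused pelvic girdle: 3.
Total tree length = 11.

11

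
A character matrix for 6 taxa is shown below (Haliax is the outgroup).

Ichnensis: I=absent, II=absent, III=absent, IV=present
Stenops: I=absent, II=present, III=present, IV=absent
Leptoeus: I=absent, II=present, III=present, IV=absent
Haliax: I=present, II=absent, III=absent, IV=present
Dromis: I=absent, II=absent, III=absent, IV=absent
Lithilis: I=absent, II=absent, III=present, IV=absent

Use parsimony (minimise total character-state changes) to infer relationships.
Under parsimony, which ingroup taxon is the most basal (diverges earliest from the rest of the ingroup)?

Ichnensis

Character polarity is set by the outgroup: the derived state is whichever differs from the outgroup's state, so for I, IV the derived state is 'absent', and for the remaining characters it is 'present'.
I (derived state 'absent') is shared by all ingroup taxa — unites the whole ingroup.
Only Leptoeus and Stenops show the derived state 'present' for II, supporting them as a clade.
Only Leptoeus, Lithilis, and Stenops show the derived state 'present' for III, supporting them as a clade.
IV: derived state 'absent' in Dromis, Leptoeus, Lithilis, and Stenops only — synapomorphy for {Dromis, Leptoeus, Lithilis, Stenops}.
Most parsimonious ingroup topology: ((((Leptoeus,Stenops),Lithilis),Dromis),Ichnensis).
Ichnensis is sister to the clade containing all other ingroup taxa, so it is the earliest-diverging (most basal) ingroup lineage.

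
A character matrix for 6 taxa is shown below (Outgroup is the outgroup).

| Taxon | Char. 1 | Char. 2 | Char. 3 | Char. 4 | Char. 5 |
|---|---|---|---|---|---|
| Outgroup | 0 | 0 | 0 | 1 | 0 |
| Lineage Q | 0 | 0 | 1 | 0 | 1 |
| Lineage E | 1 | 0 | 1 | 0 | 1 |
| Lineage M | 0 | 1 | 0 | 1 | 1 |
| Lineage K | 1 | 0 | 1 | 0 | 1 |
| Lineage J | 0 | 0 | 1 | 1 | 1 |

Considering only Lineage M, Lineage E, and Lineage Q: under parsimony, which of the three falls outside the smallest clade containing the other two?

Character polarity is set by the outgroup: the derived state is whichever differs from the outgroup's state, so for Char. 4 the derived state is '0', and for the remaining characters it is '1'.
Char. 1 (derived state '1') is shared by Lineage E and Lineage K — a synapomorphy uniting that clade.
Char. 2 (derived state '1') is unique to Lineage M (autapomorphy; uninformative for grouping).
Char. 3: derived state '1' in Lineage E, Lineage J, Lineage K, and Lineage Q only — synapomorphy for {Lineage E, Lineage J, Lineage K, Lineage Q}.
Only Lineage E, Lineage K, and Lineage Q show the derived state '0' for Char. 4, supporting them as a clade.
All ingroup taxa share the derived state '1' for Char. 5; it defines the ingroup but does not resolve relationships within it.
Most parsimonious ingroup topology: (((Lineage Q,(Lineage E,Lineage K)),Lineage J),Lineage M).
Lineage Q and Lineage E share a more recent common ancestor with each other than either does with Lineage M, so Lineage M is the least closely related of the three.

Lineage M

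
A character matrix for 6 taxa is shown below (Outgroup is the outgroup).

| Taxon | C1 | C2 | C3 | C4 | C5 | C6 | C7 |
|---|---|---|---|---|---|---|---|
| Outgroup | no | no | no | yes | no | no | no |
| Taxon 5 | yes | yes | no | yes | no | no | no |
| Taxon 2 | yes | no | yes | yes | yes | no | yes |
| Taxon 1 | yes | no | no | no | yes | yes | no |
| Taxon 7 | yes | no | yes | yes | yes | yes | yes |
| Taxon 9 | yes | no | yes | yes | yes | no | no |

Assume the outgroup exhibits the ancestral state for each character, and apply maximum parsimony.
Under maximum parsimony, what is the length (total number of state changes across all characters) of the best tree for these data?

8

Character polarity is set by the outgroup: the derived state is whichever differs from the outgroup's state, so for C4 the derived state is 'no', and for the remaining characters it is 'yes'.
All ingroup taxa share the derived state 'yes' for C1; it defines the ingroup but does not resolve relationships within it.
C2: derived state 'yes' in Taxon 5 only — an autapomorphy, so it tells us nothing about relationships among taxa.
C3: derived state 'yes' in Taxon 2, Taxon 7, and Taxon 9 only — synapomorphy for {Taxon 2, Taxon 7, Taxon 9}.
C4 (derived state 'no') is unique to Taxon 1 (autapomorphy; uninformative for grouping).
C5: derived state 'yes' in Taxon 1, Taxon 2, Taxon 7, and Taxon 9 only — synapomorphy for {Taxon 1, Taxon 2, Taxon 7, Taxon 9}.
C6 (state 'yes') occurs in Taxon 1 and Taxon 7 but conflicts with the nesting implied by the other characters — most parsimoniously interpreted as homoplasy.
C7: derived state 'yes' in Taxon 2 and Taxon 7 only — synapomorphy for {Taxon 2, Taxon 7}.
Most parsimonious ingroup topology: (Taxon 5,(((Taxon 2,Taxon 7),Taxon 9),Taxon 1)).
Changes per character on this tree: C1: 1; C2: 1; C3: 1; C4: 1; C5: 1; C6: 2; C7: 1.
Total = 8.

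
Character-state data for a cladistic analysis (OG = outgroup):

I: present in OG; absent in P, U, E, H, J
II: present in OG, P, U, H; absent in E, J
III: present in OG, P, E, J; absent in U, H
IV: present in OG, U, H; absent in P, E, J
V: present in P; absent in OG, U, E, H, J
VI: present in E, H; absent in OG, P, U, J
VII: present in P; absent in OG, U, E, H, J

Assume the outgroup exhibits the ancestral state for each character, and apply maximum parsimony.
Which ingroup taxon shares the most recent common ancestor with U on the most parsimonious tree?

H

Character polarity is set by the outgroup: the derived state is whichever differs from the outgroup's state, so for I, II, III, IV the derived state is 'absent', and for the remaining characters it is 'present'.
All ingroup taxa share the derived state 'absent' for I; it defines the ingroup but does not resolve relationships within it.
II: derived state 'absent' in E and J only — synapomorphy for {E, J}.
Only H and U show the derived state 'absent' for III, supporting them as a clade.
Only E, J, and P show the derived state 'absent' for IV, supporting them as a clade.
V (derived state 'present') is unique to P (autapomorphy; uninformative for grouping).
VI (state 'present') occurs in E and H but conflicts with the nesting implied by the other characters — most parsimoniously interpreted as homoplasy.
VII: derived state 'present' in P only — an autapomorphy, so it tells us nothing about relationships among taxa.
Most parsimonious ingroup topology: ((P,(E,J)),(U,H)).
U and H form a cherry on this tree, so they are sister taxa.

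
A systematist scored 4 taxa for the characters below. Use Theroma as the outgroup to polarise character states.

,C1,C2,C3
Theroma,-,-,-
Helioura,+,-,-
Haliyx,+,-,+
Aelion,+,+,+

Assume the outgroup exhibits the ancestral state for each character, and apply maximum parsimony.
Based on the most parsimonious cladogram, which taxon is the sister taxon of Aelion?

The outgroup has state '-' for every character, so '+' is the derived state throughout.
C1 (derived state '+') is shared by all ingroup taxa — unites the whole ingroup.
C2: derived state '+' in Aelion only — an autapomorphy, so it tells us nothing about relationships among taxa.
C3: derived state '+' in Aelion and Haliyx only — synapomorphy for {Aelion, Haliyx}.
Most parsimonious ingroup topology: (Helioura,(Haliyx,Aelion)).
Aelion and Haliyx form a cherry on this tree, so they are sister taxa.

Haliyx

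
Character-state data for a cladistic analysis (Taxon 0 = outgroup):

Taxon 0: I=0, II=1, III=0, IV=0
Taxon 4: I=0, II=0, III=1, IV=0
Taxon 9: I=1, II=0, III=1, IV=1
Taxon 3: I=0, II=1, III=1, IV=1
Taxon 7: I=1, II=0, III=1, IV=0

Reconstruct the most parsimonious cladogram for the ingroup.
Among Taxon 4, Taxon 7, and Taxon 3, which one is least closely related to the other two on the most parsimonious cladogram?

Taxon 3

Character polarity is set by the outgroup: the derived state is whichever differs from the outgroup's state, so for II the derived state is '0', and for the remaining characters it is '1'.
Only Taxon 7 and Taxon 9 show the derived state '1' for I, supporting them as a clade.
II (derived state '0') is shared by Taxon 4, Taxon 7, and Taxon 9 — a synapomorphy uniting that clade.
All ingroup taxa share the derived state '1' for III; it defines the ingroup but does not resolve relationships within it.
IV (state '1') occurs in Taxon 3 and Taxon 9 but conflicts with the nesting implied by the other characters — most parsimoniously interpreted as homoplasy.
Most parsimonious ingroup topology: ((Taxon 4,(Taxon 9,Taxon 7)),Taxon 3).
Taxon 4 and Taxon 7 share a more recent common ancestor with each other than either does with Taxon 3, so Taxon 3 is the least closely related of the three.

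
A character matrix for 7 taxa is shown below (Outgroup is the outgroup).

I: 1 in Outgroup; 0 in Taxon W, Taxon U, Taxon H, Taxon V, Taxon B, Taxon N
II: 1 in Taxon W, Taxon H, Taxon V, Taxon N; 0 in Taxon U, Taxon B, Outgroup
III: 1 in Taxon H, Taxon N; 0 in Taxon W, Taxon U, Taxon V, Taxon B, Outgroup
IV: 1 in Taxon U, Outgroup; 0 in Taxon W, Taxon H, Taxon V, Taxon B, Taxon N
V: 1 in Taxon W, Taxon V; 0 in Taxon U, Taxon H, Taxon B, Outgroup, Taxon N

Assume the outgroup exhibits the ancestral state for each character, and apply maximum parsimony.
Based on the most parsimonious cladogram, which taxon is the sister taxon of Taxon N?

Taxon H

Character polarity is set by the outgroup: the derived state is whichever differs from the outgroup's state, so for I, IV the derived state is '0', and for the remaining characters it is '1'.
I (derived state '0') is shared by all ingroup taxa — unites the whole ingroup.
Only Taxon H, Taxon N, Taxon V, and Taxon W show the derived state '1' for II, supporting them as a clade.
III (derived state '1') is shared by Taxon H and Taxon N — a synapomorphy uniting that clade.
IV (derived state '0') is shared by Taxon B, Taxon H, Taxon N, Taxon V, and Taxon W — a synapomorphy uniting that clade.
V (derived state '1') is shared by Taxon V and Taxon W — a synapomorphy uniting that clade.
Most parsimonious ingroup topology: (Taxon U,(((Taxon V,Taxon W),(Taxon H,Taxon N)),Taxon B)).
Taxon N and Taxon H form a cherry on this tree, so they are sister taxa.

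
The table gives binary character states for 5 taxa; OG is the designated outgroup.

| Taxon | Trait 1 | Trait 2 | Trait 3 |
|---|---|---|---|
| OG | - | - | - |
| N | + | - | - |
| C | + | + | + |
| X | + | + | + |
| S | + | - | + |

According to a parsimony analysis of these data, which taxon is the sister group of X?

The outgroup has state '-' for every character, so '+' is the derived state throughout.
Trait 1 (derived state '+') is shared by all ingroup taxa — unites the whole ingroup.
Trait 2 (derived state '+') is shared by C and X — a synapomorphy uniting that clade.
Trait 3 (derived state '+') is shared by C, S, and X — a synapomorphy uniting that clade.
Most parsimonious ingroup topology: (N,((C,X),S)).
X and C form a cherry on this tree, so they are sister taxa.

C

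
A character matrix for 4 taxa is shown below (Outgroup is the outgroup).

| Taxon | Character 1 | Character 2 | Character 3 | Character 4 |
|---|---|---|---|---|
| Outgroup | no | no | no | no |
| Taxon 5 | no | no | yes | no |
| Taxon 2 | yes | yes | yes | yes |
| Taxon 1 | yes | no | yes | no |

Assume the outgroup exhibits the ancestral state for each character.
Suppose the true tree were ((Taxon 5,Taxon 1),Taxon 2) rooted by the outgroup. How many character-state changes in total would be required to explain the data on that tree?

5

Map each character onto ((Taxon 5,Taxon 1),Taxon 2) (rooted by Outgroup) and count the minimum state changes it requires (Fitch parsimony):
Character 1: 2; Character 2: 1; Character 3: 1; Character 4: 1.
Total tree length = 5.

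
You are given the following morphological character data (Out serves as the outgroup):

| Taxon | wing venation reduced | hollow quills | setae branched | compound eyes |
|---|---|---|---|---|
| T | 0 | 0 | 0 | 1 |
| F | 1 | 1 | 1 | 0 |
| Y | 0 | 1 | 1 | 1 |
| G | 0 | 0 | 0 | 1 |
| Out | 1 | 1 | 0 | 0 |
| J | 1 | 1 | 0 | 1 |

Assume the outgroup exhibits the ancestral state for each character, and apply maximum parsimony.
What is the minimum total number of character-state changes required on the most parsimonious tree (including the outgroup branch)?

5

Character polarity is set by the outgroup: the derived state is whichever differs from the outgroup's state, so for wing venation reduced, hollow quills the derived state is '0', and for the remaining characters it is '1'.
wing venation reduced: derived state '0' in G, T, and Y only — synapomorphy for {G, T, Y}.
hollow quills (derived state '0') is shared by G and T — a synapomorphy uniting that clade.
setae branched (state '1') occurs in F and Y but conflicts with the nesting implied by the other characters — most parsimoniously interpreted as homoplasy.
compound eyes (derived state '1') is shared by G, J, T, and Y — a synapomorphy uniting that clade.
Most parsimonious ingroup topology: ((((G,T),Y),J),F).
Changes per character on this tree: wing venation reduced: 1; hollow quills: 1; setae branched: 2; compound eyes: 1.
Total = 5.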